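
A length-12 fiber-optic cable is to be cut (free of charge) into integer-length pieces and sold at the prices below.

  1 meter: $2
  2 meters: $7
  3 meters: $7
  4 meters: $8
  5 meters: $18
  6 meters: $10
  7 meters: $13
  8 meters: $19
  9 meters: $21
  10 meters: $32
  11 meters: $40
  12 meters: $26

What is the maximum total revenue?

Consider every possible first cut. R[k] is the best of p[i]+R[k−i] over all sellable i≤k.
R[1] = 2
R[2] = 7
R[3] = 9  (first piece 1, then R[2]=7)
R[4] = 14  (first piece 2, then R[2]=7)
R[5] = 18
R[6] = 21  (first piece 2, then R[4]=14)
R[7] = 25  (first piece 2, then R[5]=18)
R[8] = 28  (first piece 2, then R[6]=21)
R[9] = 32  (first piece 2, then R[7]=25)
R[10] = 36  (first piece 5, then R[5]=18)
R[11] = 40
R[12] = 43  (first piece 2, then R[10]=36)
One optimal cutting: 5 + 5 + 2 → $18 + $18 + $7 = $43.

43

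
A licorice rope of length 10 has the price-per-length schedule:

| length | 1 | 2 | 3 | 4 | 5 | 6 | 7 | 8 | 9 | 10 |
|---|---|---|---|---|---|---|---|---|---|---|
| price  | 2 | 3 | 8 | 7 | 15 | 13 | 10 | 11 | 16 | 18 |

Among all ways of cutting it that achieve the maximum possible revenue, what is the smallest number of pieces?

2

Let r[k] be the best obtainable value from length k. For each k, try every first piece i and keep the best of price[i] + r[k−i].
r[1] = 2
r[2] = max(2+2, 3+0) = 4
r[3] = max(2+4, 3+2, 8+0) = 8
r[4] = max(2+8, 3+4, 8+2, 7+0) = 10
r[5] = max(2+10, 3+8, 8+4, 7+2, 15+0) = 15
r[6] = max(2+15, 3+10, 8+8, 7+4, 15+2, 13+0) = 17
r[7] = max(2+17, 3+15, 8+10, …, 13+2, 10+0) = 19
r[8] = max(2+19, 3+17, 8+15, …, 10+2, 11+0) = 23
r[9] = max(2+23, 3+19, 8+17, …, 11+2, 16+0) = 25
r[10] = max(2+25, 3+23, 8+19, …, 16+2, 18+0) = 30
Maximum revenue is ¢30.
Now minimize piece count subject to staying optimal: for each k, pieces[k] = 1 + min over i with p[i]+r[k−i]=r[k] of pieces[k−i].
pieces[7] = 3
pieces[8] = 2
pieces[9] = 3
pieces[10] = 2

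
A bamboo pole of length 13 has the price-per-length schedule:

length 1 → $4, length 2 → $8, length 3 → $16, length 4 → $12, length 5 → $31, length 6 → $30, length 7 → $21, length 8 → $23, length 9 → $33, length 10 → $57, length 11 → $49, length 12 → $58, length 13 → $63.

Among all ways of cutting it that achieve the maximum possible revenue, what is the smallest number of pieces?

3

Build r[k] bottom-up: r[k] = max over allowed piece i of (p[i] + r[k−i]).
r[1] = 4
r[2] = 8  (first piece 1, then r[1]=4)
r[3] = 16
r[4] = 20  (first piece 1, then r[3]=16)
r[5] = 31
r[6] = 35  (first piece 1, then r[5]=31)
r[7] = 39  (first piece 1, then r[6]=35)
r[8] = 47  (first piece 3, then r[5]=31)
r[9] = 51  (first piece 1, then r[8]=47)
r[10] = 62  (first piece 5, then r[5]=31)
r[11] = 66  (first piece 1, then r[10]=62)
r[12] = 70  (first piece 1, then r[11]=66)
r[13] = 78  (first piece 3, then r[10]=62)
Maximum revenue is $78.
Now minimize piece count subject to staying optimal: for each k, pieces[k] = 1 + min over i with p[i]+r[k−i]=r[k] of pieces[k−i].
pieces[10] = 2
pieces[11] = 3
pieces[12] = 3
pieces[13] = 3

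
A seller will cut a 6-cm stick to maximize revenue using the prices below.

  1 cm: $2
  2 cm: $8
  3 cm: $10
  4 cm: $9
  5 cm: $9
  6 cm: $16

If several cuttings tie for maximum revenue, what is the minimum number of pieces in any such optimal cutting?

Build r[k] bottom-up: r[k] = max over allowed piece i of (p[i] + r[k−i]).
r[1] = 2
r[2] = 8
r[3] = 10  (first piece 1, then r[2]=8)
r[4] = 16  (first piece 2, then r[2]=8)
r[5] = 18  (first piece 1, then r[4]=16)
r[6] = 24  (first piece 2, then r[4]=16)
Maximum revenue is $24.
Now minimize piece count subject to staying optimal: for each k, pieces[k] = 1 + min over i with p[i]+r[k−i]=r[k] of pieces[k−i].
pieces[3] = 1
pieces[4] = 2
pieces[5] = 2
pieces[6] = 3

3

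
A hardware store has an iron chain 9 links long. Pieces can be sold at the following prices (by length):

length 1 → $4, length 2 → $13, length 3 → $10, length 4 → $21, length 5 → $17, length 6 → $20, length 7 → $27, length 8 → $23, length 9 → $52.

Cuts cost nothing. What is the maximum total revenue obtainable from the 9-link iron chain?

56

Let R[k] be the best obtainable value from length k. For each k, try every first piece i and keep the best of price[i] + R[k−i].
R[1] = 4
R[2] = max(4+4, 13+0) = 13
R[3] = max(4+13, 13+4, 10+0) = 17
R[4] = max(4+17, 13+13, 10+4, 21+0) = 26
R[5] = max(4+26, 13+17, 10+13, 21+4, 17+0) = 30
R[6] = max(4+30, 13+26, 10+17, 21+13, 17+4, 20+0) = 39
R[7] = max(4+39, 13+30, 10+26, …, 20+4, 27+0) = 43
R[8] = max(4+43, 13+39, 10+30, …, 27+4, 23+0) = 52
R[9] = max(4+52, 13+43, 10+39, …, 23+4, 52+0) = 56
One optimal cutting: 2 + 2 + 2 + 2 + 1 → $13 + $13 + $13 + $13 + $4 = $56.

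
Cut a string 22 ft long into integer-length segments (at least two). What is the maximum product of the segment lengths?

2916

Let m[k] be the best product for length k (with at least one cut). For each first piece i, the rest contributes max(k−i, m[k−i]).
m[2] = 1×max(1,0) = 1×1 = 1
m[3] = max(1×2, 2×1) = 2
m[4] = max(1×3, 2×2, 3×1) = 4
m[5] = max(1×4, 2×3, 3×2, 4×1) = 6
m[6] = max(1×6, 2×4, 3×3, 4×2, 5×1) = 9
m[7] = max(1×9, 2×6, 3×4, 4×3, 5×2, 6×1) = 12
m[8] = max(1×12, 2×9, 3×6, …, 6×2, 7×1) = 18
m[9] = max(1×18, 2×12, 3×9, …, 7×2, 8×1) = 27
m[10] = max(1×27, 2×18, 3×12, …, 8×2, 9×1) = 36
m[11] = max(1×36, 2×27, 3×18, …, 9×2, 10×1) = 54
m[12] = max(1×54, 2×36, 3×27, …, 10×2, 11×1) = 81
m[13] = max(1×81, 2×54, 3×36, …, 11×2, 12×1) = 108
m[14] = max(1×108, 2×81, 3×54, …, 12×2, 13×1) = 162
m[15] = max(1×162, 2×108, 3×81, …, 13×2, 14×1) = 243
m[16] = max(1×243, 2×162, 3×108, …, 14×2, 15×1) = 324
m[17] = max(1×324, 2×243, 3×162, …, 15×2, 16×1) = 486
m[18] = max(1×486, 2×324, 3×243, …, 16×2, 17×1) = 729
m[19] = max(1×729, 2×486, 3×324, …, 17×2, 18×1) = 972
m[20] = max(1×972, 2×729, 3×486, …, 18×2, 19×1) = 1458
m[21] = max(1×1458, 2×972, 3×729, …, 19×2, 20×1) = 2187
m[22] = max(1×2187, 2×1458, 3×972, …, 20×2, 21×1) = 2916
One optimal split: 3 + 3 + 3 + 3 + 3 + 3 + 2 + 2; product 3×3×3×3×3×3×2×2 = 2916.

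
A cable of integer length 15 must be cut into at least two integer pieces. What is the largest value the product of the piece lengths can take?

Fill prod[k] for k=2..15: at each k try every first piece i and multiply by the better of (k−i) uncut or prod[k−i].
prod[2] = 1·max(1,0) = 1·1 = 1
prod[3] = max(1·2, 2·1) = 2
prod[4] = max(1·3, 2·2, 3·1) = 4
prod[5] = max(1·4, 2·3, 3·2, 4·1) = 6
prod[6] = max(1·6, 2·4, 3·3, 4·2, 5·1) = 9
prod[7] = max(1·9, 2·6, 3·4, 4·3, 5·2, 6·1) = 12
prod[8] = max(1·12, 2·9, 3·6, …, 6·2, 7·1) = 18
prod[9] = max(1·18, 2·12, 3·9, …, 7·2, 8·1) = 27
prod[10] = max(1·27, 2·18, 3·12, …, 8·2, 9·1) = 36
prod[11] = max(1·36, 2·27, 3·18, …, 9·2, 10·1) = 54
prod[12] = max(1·54, 2·36, 3·27, …, 10·2, 11·1) = 81
prod[13] = max(1·81, 2·54, 3·36, …, 11·2, 12·1) = 108
prod[14] = max(1·108, 2·81, 3·54, …, 12·2, 13·1) = 162
prod[15] = max(1·162, 2·108, 3·81, …, 13·2, 14·1) = 243
One optimal split: 3 + 3 + 3 + 3 + 3; product 3·3·3·3·3 = 243.

243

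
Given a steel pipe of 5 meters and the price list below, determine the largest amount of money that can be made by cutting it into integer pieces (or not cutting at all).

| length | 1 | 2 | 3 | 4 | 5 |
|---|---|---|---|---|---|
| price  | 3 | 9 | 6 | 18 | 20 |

21

Build R[k] bottom-up: R[k] = max over allowed piece i of (p[i] + R[k−i]).
R[1] = 3
R[2] = max(3+3, 9+0) = 9
R[3] = max(3+9, 9+3, 6+0) = 12
R[4] = max(3+12, 9+9, 6+3, 18+0) = 18
R[5] = max(3+18, 9+12, 6+9, 18+3, 20+0) = 21
One optimal cutting: 2 + 2 + 1 → $9 + $9 + $3 = $21.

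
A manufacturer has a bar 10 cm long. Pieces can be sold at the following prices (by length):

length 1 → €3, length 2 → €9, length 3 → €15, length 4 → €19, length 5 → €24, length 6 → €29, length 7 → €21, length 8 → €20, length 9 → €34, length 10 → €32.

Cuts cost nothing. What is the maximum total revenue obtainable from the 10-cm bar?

Consider every possible first cut. v[k] is the best of p[i]+v[k−i] over all sellable i≤k.
v[1] = 3
v[2] = max(3+3, 9+0) = 9
v[3] = max(3+9, 9+3, 15+0) = 15
v[4] = max(3+15, 9+9, 15+3, 19+0) = 19
v[5] = max(3+19, 9+15, 15+9, 19+3, 24+0) = 24
v[6] = max(3+24, 9+19, 15+15, 19+9, 24+3, 29+0) = 30
v[7] = max(3+30, 9+24, 15+19, …, 29+3, 21+0) = 34
v[8] = max(3+34, 9+30, 15+24, …, 21+3, 20+0) = 39
v[9] = max(3+39, 9+34, 15+30, …, 20+3, 34+0) = 45
v[10] = max(3+45, 9+39, 15+34, …, 34+3, 32+0) = 49
One optimal cutting: 4 + 3 + 3 → €19 + €15 + €15 = €49.

49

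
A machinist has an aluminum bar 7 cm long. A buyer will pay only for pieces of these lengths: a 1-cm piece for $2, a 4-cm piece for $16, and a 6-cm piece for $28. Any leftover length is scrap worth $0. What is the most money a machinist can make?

30

Build f[k] bottom-up: f[k] = max over allowed piece i of (p[i] + f[k−i]).
f[1] = 2
f[2] = 4  (first piece 1, then f[1]=2)
f[3] = 6  (first piece 1, then f[2]=4)
f[4] = max(2+6, 16+0) = 16
f[5] = max(2+16, 16+2) = 18
f[6] = max(2+18, 16+4, 28+0) = 28
f[7] = max(2+28, 16+6, 28+2) = 30
One optimal cutting: 6 + 1 → $30.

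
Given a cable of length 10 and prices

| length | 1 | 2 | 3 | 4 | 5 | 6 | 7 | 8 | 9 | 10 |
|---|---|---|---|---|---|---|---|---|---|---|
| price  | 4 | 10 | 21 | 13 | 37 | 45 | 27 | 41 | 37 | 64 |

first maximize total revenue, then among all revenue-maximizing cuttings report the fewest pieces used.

Build r[k] bottom-up: r[k] = max over allowed piece i of (p[i] + r[k−i]).
r[1] = 4
r[2] = max(4+4, 10+0) = 10
r[3] = max(4+10, 10+4, 21+0) = 21
r[4] = max(4+21, 10+10, 21+4, 13+0) = 25
r[5] = max(4+25, 10+21, 21+10, 13+4, 37+0) = 37
r[6] = max(4+37, 10+25, 21+21, 13+10, 37+4, 45+0) = 45
r[7] = max(4+45, 10+37, 21+25, …, 45+4, 27+0) = 49
r[8] = max(4+49, 10+45, 21+37, …, 27+4, 41+0) = 58
r[9] = max(4+58, 10+49, 21+45, …, 41+4, 37+0) = 66
r[10] = max(4+66, 10+58, 21+49, …, 37+4, 64+0) = 74
Maximum revenue is €74.
Now minimize piece count subject to staying optimal: for each k, pieces[k] = 1 + min over i with p[i]+r[k−i]=r[k] of pieces[k−i].
pieces[7] = 2
pieces[8] = 2
pieces[9] = 2
pieces[10] = 2

2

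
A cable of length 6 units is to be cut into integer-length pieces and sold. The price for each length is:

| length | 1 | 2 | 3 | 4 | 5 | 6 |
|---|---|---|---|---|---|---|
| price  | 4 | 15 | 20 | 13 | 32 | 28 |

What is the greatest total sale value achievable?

45

Consider every possible first cut. best[k] is the best of p[i]+best[k−i] over all sellable i≤k.
best[1] = 4
best[2] = max(4+4, 15+0) = 15
best[3] = max(4+15, 15+4, 20+0) = 20
best[4] = max(4+20, 15+15, 20+4, 13+0) = 30
best[5] = max(4+30, 15+20, 20+15, 13+4, 32+0) = 35
best[6] = max(4+35, 15+30, 20+20, 13+15, 32+4, 28+0) = 45
One optimal cutting: 2 + 2 + 2 → $15 + $15 + $15 = $45.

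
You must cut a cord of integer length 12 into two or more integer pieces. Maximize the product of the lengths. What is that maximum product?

81

Fill m[k] for k=2..12: at each k try every first piece i and multiply by the better of (k−i) uncut or m[k−i].
m[2] = 1×max(1,0) = 1×1 = 1
m[3] = max(1×2, 2×1) = 2
m[4] = max(1×3, 2×2, 3×1) = 4
m[5] = max(1×4, 2×3, 3×2, 4×1) = 6
m[6] = max(1×6, 2×4, 3×3, 4×2, 5×1) = 9
m[7] = max(1×9, 2×6, 3×4, 4×3, 5×2, 6×1) = 12
m[8] = max(1×12, 2×9, 3×6, …, 6×2, 7×1) = 18
m[9] = max(1×18, 2×12, 3×9, …, 7×2, 8×1) = 27
m[10] = max(1×27, 2×18, 3×12, …, 8×2, 9×1) = 36
m[11] = max(1×36, 2×27, 3×18, …, 9×2, 10×1) = 54
m[12] = max(1×54, 2×36, 3×27, …, 10×2, 11×1) = 81
One optimal split: 3 + 3 + 3 + 3; product 3×3×3×3 = 81.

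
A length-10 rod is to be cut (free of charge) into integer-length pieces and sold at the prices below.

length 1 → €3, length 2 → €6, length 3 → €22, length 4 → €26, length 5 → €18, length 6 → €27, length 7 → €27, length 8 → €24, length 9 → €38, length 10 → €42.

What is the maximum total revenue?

70

Consider every possible first cut. v[k] is the best of p[i]+v[k−i] over all sellable i≤k.
v[1] = 3
v[2] = max(3+3, 6+0) = 6
v[3] = max(3+6, 6+3, 22+0) = 22
v[4] = max(3+22, 6+6, 22+3, 26+0) = 26
v[5] = max(3+26, 6+22, 22+6, 26+3, 18+0) = 29
v[6] = max(3+29, 6+26, 22+22, 26+6, 18+3, 27+0) = 44
v[7] = max(3+44, 6+29, 22+26, …, 27+3, 27+0) = 48
v[8] = max(3+48, 6+44, 22+29, …, 27+3, 24+0) = 52
v[9] = max(3+52, 6+48, 22+44, …, 24+3, 38+0) = 66
v[10] = max(3+66, 6+52, 22+48, …, 38+3, 42+0) = 70
One optimal cutting: 4 + 3 + 3 → €26 + €22 + €22 = €70.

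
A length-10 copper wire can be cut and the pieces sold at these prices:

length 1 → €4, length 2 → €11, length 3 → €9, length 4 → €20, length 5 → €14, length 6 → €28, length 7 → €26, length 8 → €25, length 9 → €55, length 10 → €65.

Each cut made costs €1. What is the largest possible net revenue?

65

Build v[k] bottom-up: v[k] = max over allowed piece i of (p[i] + v[k−i]) − 1 per cut.
v[1] = 4
v[2] = 11
v[3] = 14  (first piece 1, then v[2]=11)
v[4] = 21  (first piece 2, then v[2]=11)
v[5] = 24  (first piece 1, then v[4]=21)
v[6] = 31  (first piece 2, then v[4]=21)
v[7] = 34  (first piece 1, then v[6]=31)
v[8] = 41  (first piece 2, then v[6]=31)
v[9] = 55
v[10] = 65
Best is to make no cuts and sell whole for €65.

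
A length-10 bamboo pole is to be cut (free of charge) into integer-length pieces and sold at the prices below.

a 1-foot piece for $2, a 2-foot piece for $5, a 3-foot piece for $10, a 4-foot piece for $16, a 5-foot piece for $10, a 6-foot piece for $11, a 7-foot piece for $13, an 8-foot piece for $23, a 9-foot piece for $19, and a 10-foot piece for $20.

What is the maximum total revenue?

37

Let R[k] be the best obtainable value from length k. For each k, try every first piece i and keep the best of price[i] + R[k−i].
R[1] = 2
R[2] = max(2+2, 5+0) = 5
R[3] = max(2+5, 5+2, 10+0) = 10
R[4] = max(2+10, 5+5, 10+2, 16+0) = 16
R[5] = max(2+16, 5+10, 10+5, 16+2, 10+0) = 18
R[6] = max(2+18, 5+16, 10+10, 16+5, 10+2, 11+0) = 21
R[7] = max(2+21, 5+18, 10+16, …, 11+2, 13+0) = 26
R[8] = max(2+26, 5+21, 10+18, …, 13+2, 23+0) = 32
R[9] = max(2+32, 5+26, 10+21, …, 23+2, 19+0) = 34
R[10] = max(2+34, 5+32, 10+26, …, 19+2, 20+0) = 37
One optimal cutting: 4 + 4 + 2 → $16 + $16 + $5 = $37.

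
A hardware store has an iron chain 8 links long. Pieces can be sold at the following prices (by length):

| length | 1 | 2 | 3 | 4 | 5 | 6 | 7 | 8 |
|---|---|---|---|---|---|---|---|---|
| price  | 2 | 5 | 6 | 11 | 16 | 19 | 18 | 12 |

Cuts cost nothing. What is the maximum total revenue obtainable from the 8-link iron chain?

Build best[k] bottom-up: best[k] = max over allowed piece i of (p[i] + best[k−i]).
best[1] = 2
best[2] = 5
best[3] = 7  (first piece 1, then best[2]=5)
best[4] = 11
best[5] = 16
best[6] = 19
best[7] = 21  (first piece 1, then best[6]=19)
best[8] = 24  (first piece 2, then best[6]=19)
One optimal cutting: 6 + 2 → $19 + $5 = $24.

24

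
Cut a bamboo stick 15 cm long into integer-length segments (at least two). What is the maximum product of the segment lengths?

243

Define f[k] = max over 1≤i<k of i · max(k−i, f[k−i]); the inner max lets the remainder stay uncut if that's better.
f[2] = 1·max(1,0) = 1·1 = 1
f[3] = max(1·2, 2·1) = 2
f[4] = max(1·3, 2·2, 3·1) = 4
f[5] = max(1·4, 2·3, 3·2, 4·1) = 6
f[6] = max(1·6, 2·4, 3·3, 4·2, 5·1) = 9
f[7] = max(1·9, 2·6, 3·4, 4·3, 5·2, 6·1) = 12
f[8] = max(1·12, 2·9, 3·6, …, 6·2, 7·1) = 18
f[9] = max(1·18, 2·12, 3·9, …, 7·2, 8·1) = 27
f[10] = max(1·27, 2·18, 3·12, …, 8·2, 9·1) = 36
f[11] = max(1·36, 2·27, 3·18, …, 9·2, 10·1) = 54
f[12] = max(1·54, 2·36, 3·27, …, 10·2, 11·1) = 81
f[13] = max(1·81, 2·54, 3·36, …, 11·2, 12·1) = 108
f[14] = max(1·108, 2·81, 3·54, …, 12·2, 13·1) = 162
f[15] = max(1·162, 2·108, 3·81, …, 13·2, 14·1) = 243
One optimal split: 3 + 3 + 3 + 3 + 3; product 3·3·3·3·3 = 243.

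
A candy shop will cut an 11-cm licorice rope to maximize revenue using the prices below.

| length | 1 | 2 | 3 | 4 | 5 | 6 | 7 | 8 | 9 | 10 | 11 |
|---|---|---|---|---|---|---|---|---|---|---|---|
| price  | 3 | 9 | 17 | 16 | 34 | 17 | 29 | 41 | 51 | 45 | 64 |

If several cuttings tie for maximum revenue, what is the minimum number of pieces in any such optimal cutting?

3

Let r[k] be the best obtainable value from length k. For each k, try every first piece i and keep the best of price[i] + r[k−i].
r[1] = 3
r[2] = 9
r[3] = 17
r[4] = 20  (first piece 1, then r[3]=17)
r[5] = 34
r[6] = 37  (first piece 1, then r[5]=34)
r[7] = 43  (first piece 2, then r[5]=34)
r[8] = 51  (first piece 3, then r[5]=34)
r[9] = 54  (first piece 1, then r[8]=51)
r[10] = 68  (first piece 5, then r[5]=34)
r[11] = 71  (first piece 1, then r[10]=68)
Maximum revenue is ¢71.
Now minimize piece count subject to staying optimal: for each k, pieces[k] = 1 + min over i with p[i]+r[k−i]=r[k] of pieces[k−i].
pieces[8] = 2
pieces[9] = 3
pieces[10] = 2
pieces[11] = 3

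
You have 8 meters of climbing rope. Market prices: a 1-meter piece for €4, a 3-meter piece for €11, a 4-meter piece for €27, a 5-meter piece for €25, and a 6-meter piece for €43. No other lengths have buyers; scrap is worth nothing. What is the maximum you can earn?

Consider every possible first cut. r[k] is the best of p[i]+r[k−i] over all sellable i≤k.
r[1] = 4
r[2] = 8  (first piece 1, then r[1]=4)
r[3] = 12  (first piece 1, then r[2]=8)
r[4] = 27
r[5] = 31  (first piece 1, then r[4]=27)
r[6] = 43
r[7] = 47  (first piece 1, then r[6]=43)
r[8] = 54  (first piece 4, then r[4]=27)
One optimal cutting: 4 + 4 → €54.

54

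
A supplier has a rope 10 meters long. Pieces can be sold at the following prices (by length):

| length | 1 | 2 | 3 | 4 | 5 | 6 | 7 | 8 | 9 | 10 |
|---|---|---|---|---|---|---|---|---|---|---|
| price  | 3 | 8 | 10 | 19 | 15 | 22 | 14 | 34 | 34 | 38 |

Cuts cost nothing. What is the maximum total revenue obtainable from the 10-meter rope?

Build r[k] bottom-up: r[k] = max over allowed piece i of (p[i] + r[k−i]).
r[1] = 3
r[2] = max(3+3, 8+0) = 8
r[3] = max(3+8, 8+3, 10+0) = 11
r[4] = max(3+11, 8+8, 10+3, 19+0) = 19
r[5] = max(3+19, 8+11, 10+8, 19+3, 15+0) = 22
r[6] = max(3+22, 8+19, 10+11, 19+8, 15+3, 22+0) = 27
r[7] = max(3+27, 8+22, 10+19, …, 22+3, 14+0) = 30
r[8] = max(3+30, 8+27, 10+22, …, 14+3, 34+0) = 38
r[9] = max(3+38, 8+30, 10+27, …, 34+3, 34+0) = 41
r[10] = max(3+41, 8+38, 10+30, …, 34+3, 38+0) = 46
One optimal cutting: 4 + 4 + 2 → €19 + €19 + €8 = €46.

46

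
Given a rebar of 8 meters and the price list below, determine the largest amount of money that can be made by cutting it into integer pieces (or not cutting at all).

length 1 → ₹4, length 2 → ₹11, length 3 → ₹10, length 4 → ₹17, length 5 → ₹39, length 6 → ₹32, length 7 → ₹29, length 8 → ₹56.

56

Let best[k] be the best obtainable value from length k. For each k, try every first piece i and keep the best of price[i] + best[k−i].
best[1] = 4
best[2] = 11
best[3] = 15  (first piece 1, then best[2]=11)
best[4] = 22  (first piece 2, then best[2]=11)
best[5] = 39
best[6] = 43  (first piece 1, then best[5]=39)
best[7] = 50  (first piece 2, then best[5]=39)
best[8] = 56
Best is to sell the whole 8-meter piece uncut for ₹56.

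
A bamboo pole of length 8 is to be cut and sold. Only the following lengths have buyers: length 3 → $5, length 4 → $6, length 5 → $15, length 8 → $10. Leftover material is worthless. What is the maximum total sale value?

20

Consider every possible first cut. f[k] is the best of p[i]+f[k−i] over all sellable i≤k.
f[1] = 0
f[2] = 0
f[3] = 5
f[4] = max(5+0, 6+0) = 6
f[5] = max(5+0, 6+0, 15+0) = 15
f[6] = max(5+5, 6+0, 15+0) = 15
f[7] = max(5+6, 6+5, 15+0) = 15
f[8] = max(5+15, 6+6, 15+5, 10+0) = 20
One optimal cutting: 5 + 3 → $20.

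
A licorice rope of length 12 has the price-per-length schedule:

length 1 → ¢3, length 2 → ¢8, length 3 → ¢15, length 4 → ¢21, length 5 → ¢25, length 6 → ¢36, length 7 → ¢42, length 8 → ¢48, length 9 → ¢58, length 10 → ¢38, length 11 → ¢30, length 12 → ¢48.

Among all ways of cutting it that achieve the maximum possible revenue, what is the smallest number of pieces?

2

Build r[k] bottom-up: r[k] = max over allowed piece i of (p[i] + r[k−i]).
r[1] = 3
r[2] = 8
r[3] = 15
r[4] = 21
r[5] = 25
r[6] = 36
r[7] = 42
r[8] = 48
r[9] = 58
r[10] = 61  (first piece 1, then r[9]=58)
r[11] = 66  (first piece 2, then r[9]=58)
r[12] = 73  (first piece 3, then r[9]=58)
Maximum revenue is ¢73.
Now minimize piece count subject to staying optimal: for each k, pieces[k] = 1 + min over i with p[i]+r[k−i]=r[k] of pieces[k−i].
pieces[9] = 1
pieces[10] = 2
pieces[11] = 2
pieces[12] = 2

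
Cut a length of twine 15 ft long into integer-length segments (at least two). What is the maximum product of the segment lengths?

243

Let P[k] be the best product for length k (with at least one cut). For each first piece i, the rest contributes max(k−i, P[k−i]).
P[2] = 1×max(1,0) = 1×1 = 1
P[3] = 1×max(2,1) = 1×2 = 2
P[4] = 2×max(2,1) = 2×2 = 4
P[5] = 2×max(3,2) = 2×3 = 6
P[6] = 3×max(3,2) = 3×3 = 9
P[7] = 2×max(5,6) = 2×6 = 12
P[8] = 2×max(6,9) = 2×9 = 18
P[9] = 3×max(6,9) = 3×9 = 27
P[10] = 2×max(8,18) = 2×18 = 36
P[11] = 2×max(9,27) = 2×27 = 54
P[12] = 3×max(9,27) = 3×27 = 81
P[13] = 2×max(11,54) = 2×54 = 108
P[14] = 2×max(12,81) = 2×81 = 162
P[15] = 3×max(12,81) = 3×81 = 243
One optimal split: 3 + 3 + 3 + 3 + 3; product 3×3×3×3×3 = 243.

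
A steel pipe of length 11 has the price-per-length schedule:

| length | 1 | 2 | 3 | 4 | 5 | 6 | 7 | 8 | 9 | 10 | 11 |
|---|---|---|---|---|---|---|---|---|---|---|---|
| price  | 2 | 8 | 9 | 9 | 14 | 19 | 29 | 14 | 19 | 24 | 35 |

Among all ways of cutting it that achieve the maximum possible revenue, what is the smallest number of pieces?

3

Let r[k] be the best obtainable value from length k. For each k, try every first piece i and keep the best of price[i] + r[k−i].
r[1] = 2
r[2] = max(2+2, 8+0) = 8
r[3] = max(2+8, 8+2, 9+0) = 10
r[4] = max(2+10, 8+8, 9+2, 9+0) = 16
r[5] = max(2+16, 8+10, 9+8, 9+2, 14+0) = 18
r[6] = max(2+18, 8+16, 9+10, 9+8, 14+2, 19+0) = 24
r[7] = max(2+24, 8+18, 9+16, …, 19+2, 29+0) = 29
r[8] = max(2+29, 8+24, 9+18, …, 29+2, 14+0) = 32
r[9] = max(2+32, 8+29, 9+24, …, 14+2, 19+0) = 37
r[10] = max(2+37, 8+32, 9+29, …, 19+2, 24+0) = 40
r[11] = max(2+40, 8+37, 9+32, …, 24+2, 35+0) = 45
Maximum revenue is $45.
Now minimize piece count subject to staying optimal: for each k, pieces[k] = 1 + min over i with p[i]+r[k−i]=r[k] of pieces[k−i].
pieces[8] = 4
pieces[9] = 2
pieces[10] = 5
pieces[11] = 3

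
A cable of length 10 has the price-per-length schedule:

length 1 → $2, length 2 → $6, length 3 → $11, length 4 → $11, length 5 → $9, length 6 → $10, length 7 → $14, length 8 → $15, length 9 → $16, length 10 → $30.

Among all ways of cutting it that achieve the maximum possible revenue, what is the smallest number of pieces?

Consider every possible first cut. r[k] is the best of p[i]+r[k−i] over all sellable i≤k.
r[1] = 2
r[2] = 6
r[3] = 11
r[4] = 13  (first piece 1, then r[3]=11)
r[5] = 17  (first piece 2, then r[3]=11)
r[6] = 22  (first piece 3, then r[3]=11)
r[7] = 24  (first piece 1, then r[6]=22)
r[8] = 28  (first piece 2, then r[6]=22)
r[9] = 33  (first piece 3, then r[6]=22)
r[10] = 35  (first piece 1, then r[9]=33)
Maximum revenue is $35.
Now minimize piece count subject to staying optimal: for each k, pieces[k] = 1 + min over i with p[i]+r[k−i]=r[k] of pieces[k−i].
pieces[7] = 3
pieces[8] = 3
pieces[9] = 3
pieces[10] = 4

4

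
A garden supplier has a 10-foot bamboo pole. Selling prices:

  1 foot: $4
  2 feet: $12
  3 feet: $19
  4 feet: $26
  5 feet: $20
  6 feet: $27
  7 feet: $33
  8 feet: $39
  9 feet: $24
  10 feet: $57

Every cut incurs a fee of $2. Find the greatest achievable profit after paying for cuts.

Build v[k] bottom-up: v[k] = max over allowed piece i of (p[i] + v[k−i]) − 2 per cut.
v[1] = 4
v[2] = 12
v[3] = 19
v[4] = 26
v[5] = 29  (first piece 2, then v[3]=19)
v[6] = 36  (first piece 2, then v[4]=26)
v[7] = 43  (first piece 3, then v[4]=26)
v[8] = 50  (first piece 4, then v[4]=26)
v[9] = 53  (first piece 2, then v[7]=43)
v[10] = 60  (first piece 2, then v[8]=50)
One optimal plan: pieces 4 + 4 + 2 (2 cuts) → $64 − $4 = $60.

60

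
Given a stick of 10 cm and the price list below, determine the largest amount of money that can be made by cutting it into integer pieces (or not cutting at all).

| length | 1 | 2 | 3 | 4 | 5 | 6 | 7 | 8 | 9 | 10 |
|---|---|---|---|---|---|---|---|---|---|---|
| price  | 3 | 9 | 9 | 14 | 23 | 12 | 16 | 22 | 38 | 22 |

46

Build best[k] bottom-up: best[k] = max over allowed piece i of (p[i] + best[k−i]).
best[1] = 3
best[2] = 9
best[3] = 12  (first piece 1, then best[2]=9)
best[4] = 18  (first piece 2, then best[2]=9)
best[5] = 23
best[6] = 27  (first piece 2, then best[4]=18)
best[7] = 32  (first piece 2, then best[5]=23)
best[8] = 36  (first piece 2, then best[6]=27)
best[9] = 41  (first piece 2, then best[7]=32)
best[10] = 46  (first piece 5, then best[5]=23)
One optimal cutting: 5 + 5 → €23 + €23 = €46.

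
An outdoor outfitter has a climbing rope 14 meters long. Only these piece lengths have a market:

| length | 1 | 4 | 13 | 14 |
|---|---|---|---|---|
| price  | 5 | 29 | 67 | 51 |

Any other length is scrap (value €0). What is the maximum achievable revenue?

Build f[k] bottom-up: f[k] = max over allowed piece i of (p[i] + f[k−i]).
f[1] = 5
f[2] = 10  (first piece 1, then f[1]=5)
f[3] = 15  (first piece 1, then f[2]=10)
f[4] = max(5+15, 29+0) = 29
f[5] = max(5+29, 29+5) = 34
f[6] = max(5+34, 29+10) = 39
f[7] = max(5+39, 29+15) = 44
f[8] = max(5+44, 29+29) = 58
f[9] = max(5+58, 29+34) = 63
f[10] = max(5+63, 29+39) = 68
f[11] = max(5+68, 29+44) = 73
f[12] = max(5+73, 29+58) = 87
f[13] = max(5+87, 29+63, 67+0) = 92
f[14] = max(5+92, 29+68, 67+5, 51+0) = 97
One optimal cutting: 4 + 4 + 4 + 1 + 1 → €97.

97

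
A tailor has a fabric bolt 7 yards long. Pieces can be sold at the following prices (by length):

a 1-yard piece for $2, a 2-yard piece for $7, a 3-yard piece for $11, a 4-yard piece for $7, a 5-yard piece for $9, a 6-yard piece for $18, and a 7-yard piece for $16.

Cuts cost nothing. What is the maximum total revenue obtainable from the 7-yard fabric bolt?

25

Build r[k] bottom-up: r[k] = max over allowed piece i of (p[i] + r[k−i]).
r[1] = 2
r[2] = max(2+2, 7+0) = 7
r[3] = max(2+7, 7+2, 11+0) = 11
r[4] = max(2+11, 7+7, 11+2, 7+0) = 14
r[5] = max(2+14, 7+11, 11+7, 7+2, 9+0) = 18
r[6] = max(2+18, 7+14, 11+11, 7+7, 9+2, 18+0) = 22
r[7] = max(2+22, 7+18, 11+14, …, 18+2, 16+0) = 25
One optimal cutting: 3 + 2 + 2 → $11 + $7 + $7 = $25.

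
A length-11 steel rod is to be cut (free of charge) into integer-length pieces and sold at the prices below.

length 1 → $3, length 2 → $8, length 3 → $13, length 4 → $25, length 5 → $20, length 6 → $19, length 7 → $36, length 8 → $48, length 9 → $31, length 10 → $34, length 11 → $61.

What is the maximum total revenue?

Build v[k] bottom-up: v[k] = max over allowed piece i of (p[i] + v[k−i]).
v[1] = 3
v[2] = max(3+3, 8+0) = 8
v[3] = max(3+8, 8+3, 13+0) = 13
v[4] = max(3+13, 8+8, 13+3, 25+0) = 25
v[5] = max(3+25, 8+13, 13+8, 25+3, 20+0) = 28
v[6] = max(3+28, 8+25, 13+13, 25+8, 20+3, 19+0) = 33
v[7] = max(3+33, 8+28, 13+25, …, 19+3, 36+0) = 38
v[8] = max(3+38, 8+33, 13+28, …, 36+3, 48+0) = 50
v[9] = max(3+50, 8+38, 13+33, …, 48+3, 31+0) = 53
v[10] = max(3+53, 8+50, 13+38, …, 31+3, 34+0) = 58
v[11] = max(3+58, 8+53, 13+50, …, 34+3, 61+0) = 63
One optimal cutting: 4 + 4 + 3 → $25 + $25 + $13 = $63.

63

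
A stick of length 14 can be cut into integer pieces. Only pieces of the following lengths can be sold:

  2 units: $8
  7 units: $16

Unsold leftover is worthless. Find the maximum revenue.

56

Consider every possible first cut. f[k] is the best of p[i]+f[k−i] over all sellable i≤k.
f[1] = 0
f[2] = 8
f[3] = 8
f[4] = 16  (first piece 2, then f[2]=8)
f[5] = 16
f[6] = 24  (first piece 2, then f[4]=16)
f[7] = max(8+16, 16+0) = 24
f[8] = max(8+24, 16+0) = 32
f[9] = max(8+24, 16+8) = 32
f[10] = max(8+32, 16+8) = 40
f[11] = max(8+32, 16+16) = 40
f[12] = max(8+40, 16+16) = 48
f[13] = max(8+40, 16+24) = 48
f[14] = max(8+48, 16+24) = 56
One optimal cutting: 2 + 2 + 2 + 2 + 2 + 2 + 2 → $56.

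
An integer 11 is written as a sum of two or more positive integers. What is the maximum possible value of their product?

Define g[k] = max over 1≤i<k of i · max(k−i, g[k−i]); the inner max lets the remainder stay uncut if that's better.
g[2] = 1×max(1,0) = 1×1 = 1
g[3] = 1×max(2,1) = 1×2 = 2
g[4] = 2×max(2,1) = 2×2 = 4
g[5] = 2×max(3,2) = 2×3 = 6
g[6] = 3×max(3,2) = 3×3 = 9
g[7] = 2×max(5,6) = 2×6 = 12
g[8] = 2×max(6,9) = 2×9 = 18
g[9] = 3×max(6,9) = 3×9 = 27
g[10] = 2×max(8,18) = 2×18 = 36
g[11] = 2×max(9,27) = 2×27 = 54
One optimal split: 3 + 3 + 3 + 2; product 3×3×3×2 = 54.

54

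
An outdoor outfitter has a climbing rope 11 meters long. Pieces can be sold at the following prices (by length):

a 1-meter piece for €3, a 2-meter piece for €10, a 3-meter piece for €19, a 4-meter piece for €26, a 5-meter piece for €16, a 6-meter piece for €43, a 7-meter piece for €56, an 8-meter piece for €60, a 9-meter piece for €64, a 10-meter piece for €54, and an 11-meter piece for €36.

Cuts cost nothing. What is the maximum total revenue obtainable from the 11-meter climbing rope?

82

Let best[k] be the best obtainable value from length k. For each k, try every first piece i and keep the best of price[i] + best[k−i].
best[1] = 3
best[2] = 10
best[3] = 19
best[4] = 26
best[5] = 29  (first piece 1, then best[4]=26)
best[6] = 43
best[7] = 56
best[8] = 60
best[9] = 66  (first piece 2, then best[7]=56)
best[10] = 75  (first piece 3, then best[7]=56)
best[11] = 82  (first piece 4, then best[7]=56)
One optimal cutting: 7 + 4 → €56 + €26 = €82.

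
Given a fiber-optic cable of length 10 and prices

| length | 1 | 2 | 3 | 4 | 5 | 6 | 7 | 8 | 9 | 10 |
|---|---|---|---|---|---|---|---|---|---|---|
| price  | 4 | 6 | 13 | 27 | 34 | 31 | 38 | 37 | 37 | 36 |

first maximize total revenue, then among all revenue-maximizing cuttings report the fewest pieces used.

2

Consider every possible first cut. r[k] is the best of p[i]+r[k−i] over all sellable i≤k.
r[1] = 4
r[2] = 8  (first piece 1, then r[1]=4)
r[3] = 13
r[4] = 27
r[5] = 34
r[6] = 38  (first piece 1, then r[5]=34)
r[7] = 42  (first piece 1, then r[6]=38)
r[8] = 54  (first piece 4, then r[4]=27)
r[9] = 61  (first piece 4, then r[5]=34)
r[10] = 68  (first piece 5, then r[5]=34)
Maximum revenue is $68.
Now minimize piece count subject to staying optimal: for each k, pieces[k] = 1 + min over i with p[i]+r[k−i]=r[k] of pieces[k−i].
pieces[7] = 3
pieces[8] = 2
pieces[9] = 2
pieces[10] = 2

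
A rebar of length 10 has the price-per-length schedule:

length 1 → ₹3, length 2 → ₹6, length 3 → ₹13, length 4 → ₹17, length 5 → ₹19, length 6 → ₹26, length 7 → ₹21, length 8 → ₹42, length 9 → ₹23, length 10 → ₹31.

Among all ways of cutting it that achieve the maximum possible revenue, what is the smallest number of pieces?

Let r[k] be the best obtainable value from length k. For each k, try every first piece i and keep the best of price[i] + r[k−i].
r[1] = 3
r[2] = max(3+3, 6+0) = 6
r[3] = max(3+6, 6+3, 13+0) = 13
r[4] = max(3+13, 6+6, 13+3, 17+0) = 17
r[5] = max(3+17, 6+13, 13+6, 17+3, 19+0) = 20
r[6] = max(3+20, 6+17, 13+13, 17+6, 19+3, 26+0) = 26
r[7] = max(3+26, 6+20, 13+17, …, 26+3, 21+0) = 30
r[8] = max(3+30, 6+26, 13+20, …, 21+3, 42+0) = 42
r[9] = max(3+42, 6+30, 13+26, …, 42+3, 23+0) = 45
r[10] = max(3+45, 6+42, 13+30, …, 23+3, 31+0) = 48
Maximum revenue is ₹48.
Now minimize piece count subject to staying optimal: for each k, pieces[k] = 1 + min over i with p[i]+r[k−i]=r[k] of pieces[k−i].
pieces[7] = 2
pieces[8] = 1
pieces[9] = 2
pieces[10] = 2

2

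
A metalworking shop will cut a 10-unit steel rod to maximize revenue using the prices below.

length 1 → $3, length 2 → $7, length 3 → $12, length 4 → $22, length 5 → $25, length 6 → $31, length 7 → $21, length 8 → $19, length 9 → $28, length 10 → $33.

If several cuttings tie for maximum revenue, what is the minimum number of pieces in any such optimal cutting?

2

Let r[k] be the best obtainable value from length k. For each k, try every first piece i and keep the best of price[i] + r[k−i].
r[1] = 3
r[2] = 7
r[3] = 12
r[4] = 22
r[5] = 25  (first piece 1, then r[4]=22)
r[6] = 31
r[7] = 34  (first piece 1, then r[6]=31)
r[8] = 44  (first piece 4, then r[4]=22)
r[9] = 47  (first piece 1, then r[8]=44)
r[10] = 53  (first piece 4, then r[6]=31)
Maximum revenue is $53.
Now minimize piece count subject to staying optimal: for each k, pieces[k] = 1 + min over i with p[i]+r[k−i]=r[k] of pieces[k−i].
pieces[7] = 2
pieces[8] = 2
pieces[9] = 2
pieces[10] = 2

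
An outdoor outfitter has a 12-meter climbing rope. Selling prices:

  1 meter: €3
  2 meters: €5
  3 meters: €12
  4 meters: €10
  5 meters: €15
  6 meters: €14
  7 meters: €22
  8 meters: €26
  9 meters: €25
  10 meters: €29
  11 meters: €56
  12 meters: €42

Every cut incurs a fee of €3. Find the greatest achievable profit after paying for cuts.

Build r[k] bottom-up: r[k] = max over allowed piece i of (p[i] + r[k−i]) − 3 per cut.
r[1] = 3
r[2] = max(3+3-3, 5+0) = 5
r[3] = max(3+5-3, 5+3-3, 12+0) = 12
r[4] = max(3+12-3, 5+5-3, 12+3-3, 10+0) = 12
r[5] = max(3+12-3, 5+12-3, 12+5-3, 10+3-3, 15+0) = 15
r[6] = max(3+15-3, 5+12-3, 12+12-3, 10+5-3, 15+3-3, 14+0) = 21
r[7] = max(3+21-3, 5+15-3, 12+12-3, …, 14+3-3, 22+0) = 22
r[8] = max(3+22-3, 5+21-3, 12+15-3, …, 22+3-3, 26+0) = 26
r[9] = max(3+26-3, 5+22-3, 12+21-3, …, 26+3-3, 25+0) = 30
r[10] = max(3+30-3, 5+26-3, 12+22-3, …, 25+3-3, 29+0) = 31
r[11] = max(3+31-3, 5+30-3, 12+26-3, …, 29+3-3, 56+0) = 56
r[12] = max(3+56-3, 5+31-3, 12+30-3, …, 56+3-3, 42+0) = 56
One optimal plan: pieces 11 + 1 (1 cut) → €59 − €3 = €56.

56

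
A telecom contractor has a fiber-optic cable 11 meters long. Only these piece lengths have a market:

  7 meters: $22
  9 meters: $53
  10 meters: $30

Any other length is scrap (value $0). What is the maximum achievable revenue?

Let f[k] be the best obtainable value from length k. For each k, try every first piece i and keep the best of price[i] + f[k−i].
f[1] = 0
f[2] = 0
f[3] = 0
f[4] = 0
f[5] = 0
f[6] = 0
f[7] = 22
f[8] = 22
f[9] = max(22+0, 53+0) = 53
f[10] = max(22+0, 53+0, 30+0) = 53
f[11] = max(22+0, 53+0, 30+0) = 53
One optimal cutting: pieces 9 with 2 meters of scrap → $53.

53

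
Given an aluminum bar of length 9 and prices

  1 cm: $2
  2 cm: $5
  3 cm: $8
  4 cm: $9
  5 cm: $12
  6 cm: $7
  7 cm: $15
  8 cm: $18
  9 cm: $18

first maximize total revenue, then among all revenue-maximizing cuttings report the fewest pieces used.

3

Let r[k] be the best obtainable value from length k. For each k, try every first piece i and keep the best of price[i] + r[k−i].
r[1] = 2
r[2] = max(2+2, 5+0) = 5
r[3] = max(2+5, 5+2, 8+0) = 8
r[4] = max(2+8, 5+5, 8+2, 9+0) = 10
r[5] = max(2+10, 5+8, 8+5, 9+2, 12+0) = 13
r[6] = max(2+13, 5+10, 8+8, 9+5, 12+2, 7+0) = 16
r[7] = max(2+16, 5+13, 8+10, …, 7+2, 15+0) = 18
r[8] = max(2+18, 5+16, 8+13, …, 15+2, 18+0) = 21
r[9] = max(2+21, 5+18, 8+16, …, 18+2, 18+0) = 24
Maximum revenue is $24.
Now minimize piece count subject to staying optimal: for each k, pieces[k] = 1 + min over i with p[i]+r[k−i]=r[k] of pieces[k−i].
pieces[6] = 2
pieces[7] = 3
pieces[8] = 3
pieces[9] = 3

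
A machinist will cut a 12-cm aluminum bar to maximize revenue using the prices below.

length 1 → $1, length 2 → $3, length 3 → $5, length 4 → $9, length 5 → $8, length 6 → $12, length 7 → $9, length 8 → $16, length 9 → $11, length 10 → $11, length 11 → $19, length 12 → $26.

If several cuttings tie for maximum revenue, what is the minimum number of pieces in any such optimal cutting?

3

Consider every possible first cut. r[k] is the best of p[i]+r[k−i] over all sellable i≤k.
r[1] = 1
r[2] = 3
r[3] = 5
r[4] = 9
r[5] = 10  (first piece 1, then r[4]=9)
r[6] = 12  (first piece 2, then r[4]=9)
r[7] = 14  (first piece 3, then r[4]=9)
r[8] = 18  (first piece 4, then r[4]=9)
r[9] = 19  (first piece 1, then r[8]=18)
r[10] = 21  (first piece 2, then r[8]=18)
r[11] = 23  (first piece 3, then r[8]=18)
r[12] = 27  (first piece 4, then r[8]=18)
Maximum revenue is $27.
Now minimize piece count subject to staying optimal: for each k, pieces[k] = 1 + min over i with p[i]+r[k−i]=r[k] of pieces[k−i].
pieces[9] = 3
pieces[10] = 2
pieces[11] = 3
pieces[12] = 3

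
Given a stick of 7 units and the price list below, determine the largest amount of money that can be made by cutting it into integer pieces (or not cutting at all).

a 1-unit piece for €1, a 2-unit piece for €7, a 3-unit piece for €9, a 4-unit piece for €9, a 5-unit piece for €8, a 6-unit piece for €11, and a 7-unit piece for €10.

23

Consider every possible first cut. R[k] is the best of p[i]+R[k−i] over all sellable i≤k.
R[1] = 1
R[2] = 7
R[3] = 9
R[4] = 14  (first piece 2, then R[2]=7)
R[5] = 16  (first piece 2, then R[3]=9)
R[6] = 21  (first piece 2, then R[4]=14)
R[7] = 23  (first piece 2, then R[5]=16)
One optimal cutting: 3 + 2 + 2 → €9 + €7 + €7 = €23.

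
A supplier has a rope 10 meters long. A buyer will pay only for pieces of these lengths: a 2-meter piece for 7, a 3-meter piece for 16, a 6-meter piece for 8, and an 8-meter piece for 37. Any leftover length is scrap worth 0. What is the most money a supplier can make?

48

Let r[k] be the best obtainable value from length k. For each k, try every first piece i and keep the best of price[i] + r[k−i].
r[1] = 0
r[2] = 7
r[3] = 16
r[4] = 16
r[5] = 23  (first piece 2, then r[3]=16)
r[6] = 32  (first piece 3, then r[3]=16)
r[7] = 32
r[8] = 39  (first piece 2, then r[6]=32)
r[9] = 48  (first piece 3, then r[6]=32)
r[10] = 48
One optimal cutting: pieces 3 + 3 + 3 with 1 meter of scrap → 48.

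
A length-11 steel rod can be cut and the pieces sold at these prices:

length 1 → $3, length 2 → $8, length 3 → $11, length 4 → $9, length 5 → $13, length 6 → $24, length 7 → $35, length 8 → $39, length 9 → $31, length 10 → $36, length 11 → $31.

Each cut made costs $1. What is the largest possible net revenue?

Let net[k] be the best obtainable value from length k. For each k, try every first piece i and keep the best of price[i] + net[k−i] minus the 1 cut fee when i<k.
net[1] = 3
net[2] = max(3+3-1, 8+0) = 8
net[3] = max(3+8-1, 8+3-1, 11+0) = 11
net[4] = max(3+11-1, 8+8-1, 11+3-1, 9+0) = 15
net[5] = max(3+15-1, 8+11-1, 11+8-1, 9+3-1, 13+0) = 18
net[6] = max(3+18-1, 8+15-1, 11+11-1, 9+8-1, 13+3-1, 24+0) = 24
net[7] = max(3+24-1, 8+18-1, 11+15-1, …, 24+3-1, 35+0) = 35
net[8] = max(3+35-1, 8+24-1, 11+18-1, …, 35+3-1, 39+0) = 39
net[9] = max(3+39-1, 8+35-1, 11+24-1, …, 39+3-1, 31+0) = 42
net[10] = max(3+42-1, 8+39-1, 11+35-1, …, 31+3-1, 36+0) = 46
net[11] = max(3+46-1, 8+42-1, 11+39-1, …, 36+3-1, 31+0) = 49
One optimal plan: pieces 7 + 2 + 2 (2 cuts) → $51 − $2 = $49.

49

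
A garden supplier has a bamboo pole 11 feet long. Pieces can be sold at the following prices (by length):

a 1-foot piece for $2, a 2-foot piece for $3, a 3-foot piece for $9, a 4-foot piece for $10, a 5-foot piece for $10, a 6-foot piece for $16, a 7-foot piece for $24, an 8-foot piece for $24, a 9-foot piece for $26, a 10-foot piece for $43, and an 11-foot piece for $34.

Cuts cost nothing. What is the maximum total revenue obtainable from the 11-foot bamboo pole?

Build v[k] bottom-up: v[k] = max over allowed piece i of (p[i] + v[k−i]).
v[1] = 2
v[2] = max(2+2, 3+0) = 4
v[3] = max(2+4, 3+2, 9+0) = 9
v[4] = max(2+9, 3+4, 9+2, 10+0) = 11
v[5] = max(2+11, 3+9, 9+4, 10+2, 10+0) = 13
v[6] = max(2+13, 3+11, 9+9, 10+4, 10+2, 16+0) = 18
v[7] = max(2+18, 3+13, 9+11, …, 16+2, 24+0) = 24
v[8] = max(2+24, 3+18, 9+13, …, 24+2, 24+0) = 26
v[9] = max(2+26, 3+24, 9+18, …, 24+2, 26+0) = 28
v[10] = max(2+28, 3+26, 9+24, …, 26+2, 43+0) = 43
v[11] = max(2+43, 3+28, 9+26, …, 43+2, 34+0) = 45
One optimal cutting: 10 + 1 → $43 + $2 = $45.

45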